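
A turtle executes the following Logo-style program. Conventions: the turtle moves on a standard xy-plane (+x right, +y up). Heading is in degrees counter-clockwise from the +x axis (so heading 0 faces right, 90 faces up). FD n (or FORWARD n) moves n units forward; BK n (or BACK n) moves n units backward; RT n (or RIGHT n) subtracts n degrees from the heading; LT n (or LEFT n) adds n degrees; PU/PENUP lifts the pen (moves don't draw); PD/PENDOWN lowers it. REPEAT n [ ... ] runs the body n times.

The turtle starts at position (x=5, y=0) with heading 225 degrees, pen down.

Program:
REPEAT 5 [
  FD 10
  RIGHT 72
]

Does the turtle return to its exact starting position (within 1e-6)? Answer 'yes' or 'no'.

Answer: yes

Derivation:
Executing turtle program step by step:
Start: pos=(5,0), heading=225, pen down
REPEAT 5 [
  -- iteration 1/5 --
  FD 10: (5,0) -> (-2.071,-7.071) [heading=225, draw]
  RT 72: heading 225 -> 153
  -- iteration 2/5 --
  FD 10: (-2.071,-7.071) -> (-10.981,-2.531) [heading=153, draw]
  RT 72: heading 153 -> 81
  -- iteration 3/5 --
  FD 10: (-10.981,-2.531) -> (-9.417,7.346) [heading=81, draw]
  RT 72: heading 81 -> 9
  -- iteration 4/5 --
  FD 10: (-9.417,7.346) -> (0.46,8.91) [heading=9, draw]
  RT 72: heading 9 -> 297
  -- iteration 5/5 --
  FD 10: (0.46,8.91) -> (5,0) [heading=297, draw]
  RT 72: heading 297 -> 225
]
Final: pos=(5,0), heading=225, 5 segment(s) drawn

Start position: (5, 0)
Final position: (5, 0)
Distance = 0; < 1e-6 -> CLOSED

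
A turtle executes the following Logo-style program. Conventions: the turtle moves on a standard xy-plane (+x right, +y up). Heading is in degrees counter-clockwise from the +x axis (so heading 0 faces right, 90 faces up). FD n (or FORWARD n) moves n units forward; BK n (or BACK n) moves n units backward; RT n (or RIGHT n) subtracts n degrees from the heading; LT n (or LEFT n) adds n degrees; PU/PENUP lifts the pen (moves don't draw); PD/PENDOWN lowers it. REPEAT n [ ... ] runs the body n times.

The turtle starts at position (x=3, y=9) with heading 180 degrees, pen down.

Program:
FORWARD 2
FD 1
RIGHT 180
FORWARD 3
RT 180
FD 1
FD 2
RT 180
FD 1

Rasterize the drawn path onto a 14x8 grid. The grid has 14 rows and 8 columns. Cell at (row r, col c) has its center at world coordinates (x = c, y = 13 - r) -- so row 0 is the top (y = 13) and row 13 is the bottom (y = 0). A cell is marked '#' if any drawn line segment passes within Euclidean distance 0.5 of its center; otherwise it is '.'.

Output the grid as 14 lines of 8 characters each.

Answer: ........
........
........
........
####....
........
........
........
........
........
........
........
........
........

Derivation:
Segment 0: (3,9) -> (1,9)
Segment 1: (1,9) -> (0,9)
Segment 2: (0,9) -> (3,9)
Segment 3: (3,9) -> (2,9)
Segment 4: (2,9) -> (0,9)
Segment 5: (0,9) -> (1,9)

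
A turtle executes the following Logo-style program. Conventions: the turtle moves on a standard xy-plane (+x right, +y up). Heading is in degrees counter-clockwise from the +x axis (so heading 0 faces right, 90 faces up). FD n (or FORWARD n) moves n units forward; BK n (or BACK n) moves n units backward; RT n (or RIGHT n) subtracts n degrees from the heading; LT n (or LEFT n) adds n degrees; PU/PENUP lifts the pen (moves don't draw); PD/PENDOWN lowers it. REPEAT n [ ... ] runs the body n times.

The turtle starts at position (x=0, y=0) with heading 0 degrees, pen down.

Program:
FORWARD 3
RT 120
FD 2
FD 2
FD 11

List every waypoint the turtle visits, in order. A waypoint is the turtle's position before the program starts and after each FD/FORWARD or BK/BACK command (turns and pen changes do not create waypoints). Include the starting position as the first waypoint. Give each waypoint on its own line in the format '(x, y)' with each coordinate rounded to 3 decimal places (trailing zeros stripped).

Answer: (0, 0)
(3, 0)
(2, -1.732)
(1, -3.464)
(-4.5, -12.99)

Derivation:
Executing turtle program step by step:
Start: pos=(0,0), heading=0, pen down
FD 3: (0,0) -> (3,0) [heading=0, draw]
RT 120: heading 0 -> 240
FD 2: (3,0) -> (2,-1.732) [heading=240, draw]
FD 2: (2,-1.732) -> (1,-3.464) [heading=240, draw]
FD 11: (1,-3.464) -> (-4.5,-12.99) [heading=240, draw]
Final: pos=(-4.5,-12.99), heading=240, 4 segment(s) drawn
Waypoints (5 total):
(0, 0)
(3, 0)
(2, -1.732)
(1, -3.464)
(-4.5, -12.99)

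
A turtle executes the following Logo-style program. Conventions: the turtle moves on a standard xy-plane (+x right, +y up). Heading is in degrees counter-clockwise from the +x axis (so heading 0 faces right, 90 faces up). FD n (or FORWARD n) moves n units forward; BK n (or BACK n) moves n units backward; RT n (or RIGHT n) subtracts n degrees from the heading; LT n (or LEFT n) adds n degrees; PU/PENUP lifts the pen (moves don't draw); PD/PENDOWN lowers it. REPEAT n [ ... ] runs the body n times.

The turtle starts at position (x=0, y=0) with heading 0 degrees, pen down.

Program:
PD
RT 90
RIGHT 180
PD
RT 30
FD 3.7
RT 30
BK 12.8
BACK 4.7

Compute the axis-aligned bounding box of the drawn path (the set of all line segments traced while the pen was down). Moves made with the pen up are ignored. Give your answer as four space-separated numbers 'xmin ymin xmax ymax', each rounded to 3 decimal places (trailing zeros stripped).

Executing turtle program step by step:
Start: pos=(0,0), heading=0, pen down
PD: pen down
RT 90: heading 0 -> 270
RT 180: heading 270 -> 90
PD: pen down
RT 30: heading 90 -> 60
FD 3.7: (0,0) -> (1.85,3.204) [heading=60, draw]
RT 30: heading 60 -> 30
BK 12.8: (1.85,3.204) -> (-9.235,-3.196) [heading=30, draw]
BK 4.7: (-9.235,-3.196) -> (-13.305,-5.546) [heading=30, draw]
Final: pos=(-13.305,-5.546), heading=30, 3 segment(s) drawn

Segment endpoints: x in {-13.305, -9.235, 0, 1.85}, y in {-5.546, -3.196, 0, 3.204}
xmin=-13.305, ymin=-5.546, xmax=1.85, ymax=3.204

Answer: -13.305 -5.546 1.85 3.204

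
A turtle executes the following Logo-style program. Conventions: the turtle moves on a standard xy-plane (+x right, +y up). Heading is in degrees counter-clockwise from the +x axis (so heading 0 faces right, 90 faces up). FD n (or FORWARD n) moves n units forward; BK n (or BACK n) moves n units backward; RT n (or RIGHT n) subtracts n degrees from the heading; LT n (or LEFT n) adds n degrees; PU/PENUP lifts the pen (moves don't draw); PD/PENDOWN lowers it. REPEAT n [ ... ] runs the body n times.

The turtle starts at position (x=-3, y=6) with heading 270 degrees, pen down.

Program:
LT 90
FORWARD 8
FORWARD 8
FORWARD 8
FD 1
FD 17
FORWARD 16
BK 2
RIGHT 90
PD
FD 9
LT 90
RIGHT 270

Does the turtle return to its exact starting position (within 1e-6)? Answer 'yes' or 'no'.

Answer: no

Derivation:
Executing turtle program step by step:
Start: pos=(-3,6), heading=270, pen down
LT 90: heading 270 -> 0
FD 8: (-3,6) -> (5,6) [heading=0, draw]
FD 8: (5,6) -> (13,6) [heading=0, draw]
FD 8: (13,6) -> (21,6) [heading=0, draw]
FD 1: (21,6) -> (22,6) [heading=0, draw]
FD 17: (22,6) -> (39,6) [heading=0, draw]
FD 16: (39,6) -> (55,6) [heading=0, draw]
BK 2: (55,6) -> (53,6) [heading=0, draw]
RT 90: heading 0 -> 270
PD: pen down
FD 9: (53,6) -> (53,-3) [heading=270, draw]
LT 90: heading 270 -> 0
RT 270: heading 0 -> 90
Final: pos=(53,-3), heading=90, 8 segment(s) drawn

Start position: (-3, 6)
Final position: (53, -3)
Distance = 56.719; >= 1e-6 -> NOT closed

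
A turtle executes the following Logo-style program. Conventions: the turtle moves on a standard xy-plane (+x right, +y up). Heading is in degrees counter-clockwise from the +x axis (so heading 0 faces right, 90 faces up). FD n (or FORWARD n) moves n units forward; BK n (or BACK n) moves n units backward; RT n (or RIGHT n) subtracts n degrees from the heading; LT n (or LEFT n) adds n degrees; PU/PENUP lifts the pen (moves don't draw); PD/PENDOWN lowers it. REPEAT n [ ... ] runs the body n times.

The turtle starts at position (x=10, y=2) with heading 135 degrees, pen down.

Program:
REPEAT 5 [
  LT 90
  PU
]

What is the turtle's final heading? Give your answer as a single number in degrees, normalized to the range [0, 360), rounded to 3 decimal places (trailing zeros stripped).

Executing turtle program step by step:
Start: pos=(10,2), heading=135, pen down
REPEAT 5 [
  -- iteration 1/5 --
  LT 90: heading 135 -> 225
  PU: pen up
  -- iteration 2/5 --
  LT 90: heading 225 -> 315
  PU: pen up
  -- iteration 3/5 --
  LT 90: heading 315 -> 45
  PU: pen up
  -- iteration 4/5 --
  LT 90: heading 45 -> 135
  PU: pen up
  -- iteration 5/5 --
  LT 90: heading 135 -> 225
  PU: pen up
]
Final: pos=(10,2), heading=225, 0 segment(s) drawn

Answer: 225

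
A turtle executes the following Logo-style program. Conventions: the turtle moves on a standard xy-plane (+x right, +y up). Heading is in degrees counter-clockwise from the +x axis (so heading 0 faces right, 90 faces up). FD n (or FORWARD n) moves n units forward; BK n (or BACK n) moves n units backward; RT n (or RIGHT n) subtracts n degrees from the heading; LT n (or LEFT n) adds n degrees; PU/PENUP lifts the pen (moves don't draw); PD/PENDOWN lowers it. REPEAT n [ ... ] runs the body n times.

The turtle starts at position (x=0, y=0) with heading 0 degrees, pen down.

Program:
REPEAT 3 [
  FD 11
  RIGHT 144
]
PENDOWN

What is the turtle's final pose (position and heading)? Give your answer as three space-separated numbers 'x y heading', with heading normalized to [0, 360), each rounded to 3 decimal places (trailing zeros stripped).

Answer: 5.5 3.996 288

Derivation:
Executing turtle program step by step:
Start: pos=(0,0), heading=0, pen down
REPEAT 3 [
  -- iteration 1/3 --
  FD 11: (0,0) -> (11,0) [heading=0, draw]
  RT 144: heading 0 -> 216
  -- iteration 2/3 --
  FD 11: (11,0) -> (2.101,-6.466) [heading=216, draw]
  RT 144: heading 216 -> 72
  -- iteration 3/3 --
  FD 11: (2.101,-6.466) -> (5.5,3.996) [heading=72, draw]
  RT 144: heading 72 -> 288
]
PD: pen down
Final: pos=(5.5,3.996), heading=288, 3 segment(s) drawn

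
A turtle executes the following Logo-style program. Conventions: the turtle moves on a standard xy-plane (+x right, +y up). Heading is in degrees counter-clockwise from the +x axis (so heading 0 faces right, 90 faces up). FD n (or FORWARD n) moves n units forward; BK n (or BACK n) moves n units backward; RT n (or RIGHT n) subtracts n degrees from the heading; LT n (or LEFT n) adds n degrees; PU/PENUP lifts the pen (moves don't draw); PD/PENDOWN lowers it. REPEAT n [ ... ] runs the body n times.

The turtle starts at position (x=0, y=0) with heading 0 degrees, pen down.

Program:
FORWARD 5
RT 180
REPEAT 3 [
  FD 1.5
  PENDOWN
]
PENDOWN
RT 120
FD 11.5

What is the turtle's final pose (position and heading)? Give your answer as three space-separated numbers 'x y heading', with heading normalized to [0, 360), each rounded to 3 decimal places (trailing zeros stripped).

Answer: 6.25 9.959 60

Derivation:
Executing turtle program step by step:
Start: pos=(0,0), heading=0, pen down
FD 5: (0,0) -> (5,0) [heading=0, draw]
RT 180: heading 0 -> 180
REPEAT 3 [
  -- iteration 1/3 --
  FD 1.5: (5,0) -> (3.5,0) [heading=180, draw]
  PD: pen down
  -- iteration 2/3 --
  FD 1.5: (3.5,0) -> (2,0) [heading=180, draw]
  PD: pen down
  -- iteration 3/3 --
  FD 1.5: (2,0) -> (0.5,0) [heading=180, draw]
  PD: pen down
]
PD: pen down
RT 120: heading 180 -> 60
FD 11.5: (0.5,0) -> (6.25,9.959) [heading=60, draw]
Final: pos=(6.25,9.959), heading=60, 5 segment(s) drawn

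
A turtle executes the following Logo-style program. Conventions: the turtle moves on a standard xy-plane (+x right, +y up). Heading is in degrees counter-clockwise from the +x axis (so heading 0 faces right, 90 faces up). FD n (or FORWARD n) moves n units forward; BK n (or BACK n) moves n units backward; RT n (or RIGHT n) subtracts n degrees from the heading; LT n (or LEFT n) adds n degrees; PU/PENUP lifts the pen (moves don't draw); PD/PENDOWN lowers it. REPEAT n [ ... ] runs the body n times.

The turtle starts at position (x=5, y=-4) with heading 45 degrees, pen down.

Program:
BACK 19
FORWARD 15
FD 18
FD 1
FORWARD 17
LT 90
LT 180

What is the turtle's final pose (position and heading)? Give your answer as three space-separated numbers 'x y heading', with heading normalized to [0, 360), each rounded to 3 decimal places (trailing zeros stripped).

Answer: 27.627 18.627 315

Derivation:
Executing turtle program step by step:
Start: pos=(5,-4), heading=45, pen down
BK 19: (5,-4) -> (-8.435,-17.435) [heading=45, draw]
FD 15: (-8.435,-17.435) -> (2.172,-6.828) [heading=45, draw]
FD 18: (2.172,-6.828) -> (14.899,5.899) [heading=45, draw]
FD 1: (14.899,5.899) -> (15.607,6.607) [heading=45, draw]
FD 17: (15.607,6.607) -> (27.627,18.627) [heading=45, draw]
LT 90: heading 45 -> 135
LT 180: heading 135 -> 315
Final: pos=(27.627,18.627), heading=315, 5 segment(s) drawn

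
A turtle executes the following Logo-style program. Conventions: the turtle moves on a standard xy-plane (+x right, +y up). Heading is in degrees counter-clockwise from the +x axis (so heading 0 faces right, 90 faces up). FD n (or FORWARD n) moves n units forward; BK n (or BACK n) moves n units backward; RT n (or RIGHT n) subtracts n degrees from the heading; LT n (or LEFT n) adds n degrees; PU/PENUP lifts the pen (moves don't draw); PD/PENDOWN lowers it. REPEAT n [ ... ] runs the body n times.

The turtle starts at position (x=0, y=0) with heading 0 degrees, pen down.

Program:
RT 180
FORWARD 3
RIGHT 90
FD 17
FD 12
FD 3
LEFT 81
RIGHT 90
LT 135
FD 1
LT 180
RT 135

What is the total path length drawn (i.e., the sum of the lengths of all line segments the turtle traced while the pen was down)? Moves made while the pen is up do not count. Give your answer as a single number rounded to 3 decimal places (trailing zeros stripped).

Executing turtle program step by step:
Start: pos=(0,0), heading=0, pen down
RT 180: heading 0 -> 180
FD 3: (0,0) -> (-3,0) [heading=180, draw]
RT 90: heading 180 -> 90
FD 17: (-3,0) -> (-3,17) [heading=90, draw]
FD 12: (-3,17) -> (-3,29) [heading=90, draw]
FD 3: (-3,29) -> (-3,32) [heading=90, draw]
LT 81: heading 90 -> 171
RT 90: heading 171 -> 81
LT 135: heading 81 -> 216
FD 1: (-3,32) -> (-3.809,31.412) [heading=216, draw]
LT 180: heading 216 -> 36
RT 135: heading 36 -> 261
Final: pos=(-3.809,31.412), heading=261, 5 segment(s) drawn

Segment lengths:
  seg 1: (0,0) -> (-3,0), length = 3
  seg 2: (-3,0) -> (-3,17), length = 17
  seg 3: (-3,17) -> (-3,29), length = 12
  seg 4: (-3,29) -> (-3,32), length = 3
  seg 5: (-3,32) -> (-3.809,31.412), length = 1
Total = 36

Answer: 36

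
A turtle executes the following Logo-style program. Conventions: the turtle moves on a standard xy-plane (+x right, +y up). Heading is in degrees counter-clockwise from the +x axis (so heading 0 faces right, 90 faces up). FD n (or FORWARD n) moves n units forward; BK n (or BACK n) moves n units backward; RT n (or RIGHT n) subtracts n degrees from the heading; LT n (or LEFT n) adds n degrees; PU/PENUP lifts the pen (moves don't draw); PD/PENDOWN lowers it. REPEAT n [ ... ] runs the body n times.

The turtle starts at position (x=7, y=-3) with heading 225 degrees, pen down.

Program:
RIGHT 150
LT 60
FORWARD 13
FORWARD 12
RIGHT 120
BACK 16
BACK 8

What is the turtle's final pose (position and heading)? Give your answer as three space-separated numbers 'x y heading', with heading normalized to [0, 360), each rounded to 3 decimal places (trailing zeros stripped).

Executing turtle program step by step:
Start: pos=(7,-3), heading=225, pen down
RT 150: heading 225 -> 75
LT 60: heading 75 -> 135
FD 13: (7,-3) -> (-2.192,6.192) [heading=135, draw]
FD 12: (-2.192,6.192) -> (-10.678,14.678) [heading=135, draw]
RT 120: heading 135 -> 15
BK 16: (-10.678,14.678) -> (-26.132,10.537) [heading=15, draw]
BK 8: (-26.132,10.537) -> (-33.86,8.466) [heading=15, draw]
Final: pos=(-33.86,8.466), heading=15, 4 segment(s) drawn

Answer: -33.86 8.466 15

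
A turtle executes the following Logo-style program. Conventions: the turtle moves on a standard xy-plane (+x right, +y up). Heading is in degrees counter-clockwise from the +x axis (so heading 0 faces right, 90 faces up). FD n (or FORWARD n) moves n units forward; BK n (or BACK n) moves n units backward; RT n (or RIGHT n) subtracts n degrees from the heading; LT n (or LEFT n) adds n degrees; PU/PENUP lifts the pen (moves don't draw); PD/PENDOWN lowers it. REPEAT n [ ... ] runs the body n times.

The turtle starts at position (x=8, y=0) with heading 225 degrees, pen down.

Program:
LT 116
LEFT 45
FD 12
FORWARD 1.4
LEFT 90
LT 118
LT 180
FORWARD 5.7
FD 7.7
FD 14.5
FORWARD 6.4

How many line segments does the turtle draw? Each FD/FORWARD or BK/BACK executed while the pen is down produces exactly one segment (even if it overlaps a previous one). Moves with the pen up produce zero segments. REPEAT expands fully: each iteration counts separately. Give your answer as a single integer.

Answer: 6

Derivation:
Executing turtle program step by step:
Start: pos=(8,0), heading=225, pen down
LT 116: heading 225 -> 341
LT 45: heading 341 -> 26
FD 12: (8,0) -> (18.786,5.26) [heading=26, draw]
FD 1.4: (18.786,5.26) -> (20.044,5.874) [heading=26, draw]
LT 90: heading 26 -> 116
LT 118: heading 116 -> 234
LT 180: heading 234 -> 54
FD 5.7: (20.044,5.874) -> (23.394,10.486) [heading=54, draw]
FD 7.7: (23.394,10.486) -> (27.92,16.715) [heading=54, draw]
FD 14.5: (27.92,16.715) -> (36.443,28.446) [heading=54, draw]
FD 6.4: (36.443,28.446) -> (40.205,33.623) [heading=54, draw]
Final: pos=(40.205,33.623), heading=54, 6 segment(s) drawn
Segments drawn: 6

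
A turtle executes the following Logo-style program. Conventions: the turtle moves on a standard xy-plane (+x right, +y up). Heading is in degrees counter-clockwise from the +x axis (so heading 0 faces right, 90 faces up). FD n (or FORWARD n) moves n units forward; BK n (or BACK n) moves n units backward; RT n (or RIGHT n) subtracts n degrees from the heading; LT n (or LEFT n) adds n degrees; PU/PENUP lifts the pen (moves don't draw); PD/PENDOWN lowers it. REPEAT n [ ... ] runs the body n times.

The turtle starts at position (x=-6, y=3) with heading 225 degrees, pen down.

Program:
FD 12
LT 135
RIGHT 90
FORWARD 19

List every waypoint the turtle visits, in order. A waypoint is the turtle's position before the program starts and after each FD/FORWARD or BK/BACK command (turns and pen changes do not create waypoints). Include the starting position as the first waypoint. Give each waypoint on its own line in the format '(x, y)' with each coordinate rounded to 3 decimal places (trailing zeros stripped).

Answer: (-6, 3)
(-14.485, -5.485)
(-14.485, -24.485)

Derivation:
Executing turtle program step by step:
Start: pos=(-6,3), heading=225, pen down
FD 12: (-6,3) -> (-14.485,-5.485) [heading=225, draw]
LT 135: heading 225 -> 0
RT 90: heading 0 -> 270
FD 19: (-14.485,-5.485) -> (-14.485,-24.485) [heading=270, draw]
Final: pos=(-14.485,-24.485), heading=270, 2 segment(s) drawn
Waypoints (3 total):
(-6, 3)
(-14.485, -5.485)
(-14.485, -24.485)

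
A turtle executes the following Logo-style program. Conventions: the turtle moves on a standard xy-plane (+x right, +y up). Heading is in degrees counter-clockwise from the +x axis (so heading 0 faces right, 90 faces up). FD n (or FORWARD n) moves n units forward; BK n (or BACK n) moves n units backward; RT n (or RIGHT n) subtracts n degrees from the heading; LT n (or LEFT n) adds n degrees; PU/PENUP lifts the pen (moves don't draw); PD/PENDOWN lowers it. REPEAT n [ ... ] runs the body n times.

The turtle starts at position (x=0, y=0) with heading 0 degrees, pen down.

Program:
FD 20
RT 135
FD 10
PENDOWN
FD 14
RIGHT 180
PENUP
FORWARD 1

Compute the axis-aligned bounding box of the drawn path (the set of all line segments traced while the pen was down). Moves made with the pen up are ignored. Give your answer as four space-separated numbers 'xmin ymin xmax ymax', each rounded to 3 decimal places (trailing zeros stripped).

Executing turtle program step by step:
Start: pos=(0,0), heading=0, pen down
FD 20: (0,0) -> (20,0) [heading=0, draw]
RT 135: heading 0 -> 225
FD 10: (20,0) -> (12.929,-7.071) [heading=225, draw]
PD: pen down
FD 14: (12.929,-7.071) -> (3.029,-16.971) [heading=225, draw]
RT 180: heading 225 -> 45
PU: pen up
FD 1: (3.029,-16.971) -> (3.737,-16.263) [heading=45, move]
Final: pos=(3.737,-16.263), heading=45, 3 segment(s) drawn

Segment endpoints: x in {0, 3.029, 12.929, 20}, y in {-16.971, -7.071, 0}
xmin=0, ymin=-16.971, xmax=20, ymax=0

Answer: 0 -16.971 20 0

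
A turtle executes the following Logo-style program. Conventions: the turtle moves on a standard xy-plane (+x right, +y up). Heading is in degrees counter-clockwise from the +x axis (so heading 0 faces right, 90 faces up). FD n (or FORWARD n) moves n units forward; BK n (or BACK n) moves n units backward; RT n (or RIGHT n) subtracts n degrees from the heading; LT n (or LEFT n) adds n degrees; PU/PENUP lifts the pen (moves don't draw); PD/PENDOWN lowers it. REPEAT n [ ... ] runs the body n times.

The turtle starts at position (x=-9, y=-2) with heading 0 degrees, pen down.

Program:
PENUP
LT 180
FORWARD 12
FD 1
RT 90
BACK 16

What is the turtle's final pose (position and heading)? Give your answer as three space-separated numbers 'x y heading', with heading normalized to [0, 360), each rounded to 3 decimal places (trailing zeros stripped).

Executing turtle program step by step:
Start: pos=(-9,-2), heading=0, pen down
PU: pen up
LT 180: heading 0 -> 180
FD 12: (-9,-2) -> (-21,-2) [heading=180, move]
FD 1: (-21,-2) -> (-22,-2) [heading=180, move]
RT 90: heading 180 -> 90
BK 16: (-22,-2) -> (-22,-18) [heading=90, move]
Final: pos=(-22,-18), heading=90, 0 segment(s) drawn

Answer: -22 -18 90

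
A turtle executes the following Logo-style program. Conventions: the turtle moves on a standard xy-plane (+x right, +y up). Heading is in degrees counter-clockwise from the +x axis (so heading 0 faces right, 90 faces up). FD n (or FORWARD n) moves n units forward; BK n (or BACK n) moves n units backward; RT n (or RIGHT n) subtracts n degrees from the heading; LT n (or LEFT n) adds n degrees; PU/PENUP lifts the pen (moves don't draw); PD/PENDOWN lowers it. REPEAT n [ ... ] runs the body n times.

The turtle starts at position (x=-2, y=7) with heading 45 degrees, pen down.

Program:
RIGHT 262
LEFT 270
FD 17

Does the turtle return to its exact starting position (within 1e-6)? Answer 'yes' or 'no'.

Executing turtle program step by step:
Start: pos=(-2,7), heading=45, pen down
RT 262: heading 45 -> 143
LT 270: heading 143 -> 53
FD 17: (-2,7) -> (8.231,20.577) [heading=53, draw]
Final: pos=(8.231,20.577), heading=53, 1 segment(s) drawn

Start position: (-2, 7)
Final position: (8.231, 20.577)
Distance = 17; >= 1e-6 -> NOT closed

Answer: no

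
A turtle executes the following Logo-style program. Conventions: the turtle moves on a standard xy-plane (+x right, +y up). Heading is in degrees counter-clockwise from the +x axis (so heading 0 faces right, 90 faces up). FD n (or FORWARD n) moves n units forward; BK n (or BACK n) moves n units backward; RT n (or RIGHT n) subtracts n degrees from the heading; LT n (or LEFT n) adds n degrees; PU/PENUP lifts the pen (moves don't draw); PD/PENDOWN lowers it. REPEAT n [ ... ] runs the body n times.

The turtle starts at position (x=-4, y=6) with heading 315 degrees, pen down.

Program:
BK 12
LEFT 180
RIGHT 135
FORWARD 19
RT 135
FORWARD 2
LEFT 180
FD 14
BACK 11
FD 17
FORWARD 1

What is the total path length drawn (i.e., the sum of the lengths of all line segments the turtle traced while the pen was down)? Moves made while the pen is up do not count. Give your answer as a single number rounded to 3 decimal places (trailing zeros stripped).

Executing turtle program step by step:
Start: pos=(-4,6), heading=315, pen down
BK 12: (-4,6) -> (-12.485,14.485) [heading=315, draw]
LT 180: heading 315 -> 135
RT 135: heading 135 -> 0
FD 19: (-12.485,14.485) -> (6.515,14.485) [heading=0, draw]
RT 135: heading 0 -> 225
FD 2: (6.515,14.485) -> (5.101,13.071) [heading=225, draw]
LT 180: heading 225 -> 45
FD 14: (5.101,13.071) -> (15,22.971) [heading=45, draw]
BK 11: (15,22.971) -> (7.222,15.192) [heading=45, draw]
FD 17: (7.222,15.192) -> (19.243,27.213) [heading=45, draw]
FD 1: (19.243,27.213) -> (19.95,27.92) [heading=45, draw]
Final: pos=(19.95,27.92), heading=45, 7 segment(s) drawn

Segment lengths:
  seg 1: (-4,6) -> (-12.485,14.485), length = 12
  seg 2: (-12.485,14.485) -> (6.515,14.485), length = 19
  seg 3: (6.515,14.485) -> (5.101,13.071), length = 2
  seg 4: (5.101,13.071) -> (15,22.971), length = 14
  seg 5: (15,22.971) -> (7.222,15.192), length = 11
  seg 6: (7.222,15.192) -> (19.243,27.213), length = 17
  seg 7: (19.243,27.213) -> (19.95,27.92), length = 1
Total = 76

Answer: 76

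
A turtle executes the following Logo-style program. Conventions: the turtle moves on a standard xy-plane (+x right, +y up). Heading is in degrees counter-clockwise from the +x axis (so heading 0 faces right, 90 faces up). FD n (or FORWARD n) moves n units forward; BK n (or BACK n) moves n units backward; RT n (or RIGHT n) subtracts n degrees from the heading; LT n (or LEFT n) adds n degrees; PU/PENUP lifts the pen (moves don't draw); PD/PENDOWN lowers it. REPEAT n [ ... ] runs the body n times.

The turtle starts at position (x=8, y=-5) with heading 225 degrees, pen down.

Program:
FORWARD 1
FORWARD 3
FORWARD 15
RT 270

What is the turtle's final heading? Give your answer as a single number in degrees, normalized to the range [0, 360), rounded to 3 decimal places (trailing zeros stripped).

Executing turtle program step by step:
Start: pos=(8,-5), heading=225, pen down
FD 1: (8,-5) -> (7.293,-5.707) [heading=225, draw]
FD 3: (7.293,-5.707) -> (5.172,-7.828) [heading=225, draw]
FD 15: (5.172,-7.828) -> (-5.435,-18.435) [heading=225, draw]
RT 270: heading 225 -> 315
Final: pos=(-5.435,-18.435), heading=315, 3 segment(s) drawn

Answer: 315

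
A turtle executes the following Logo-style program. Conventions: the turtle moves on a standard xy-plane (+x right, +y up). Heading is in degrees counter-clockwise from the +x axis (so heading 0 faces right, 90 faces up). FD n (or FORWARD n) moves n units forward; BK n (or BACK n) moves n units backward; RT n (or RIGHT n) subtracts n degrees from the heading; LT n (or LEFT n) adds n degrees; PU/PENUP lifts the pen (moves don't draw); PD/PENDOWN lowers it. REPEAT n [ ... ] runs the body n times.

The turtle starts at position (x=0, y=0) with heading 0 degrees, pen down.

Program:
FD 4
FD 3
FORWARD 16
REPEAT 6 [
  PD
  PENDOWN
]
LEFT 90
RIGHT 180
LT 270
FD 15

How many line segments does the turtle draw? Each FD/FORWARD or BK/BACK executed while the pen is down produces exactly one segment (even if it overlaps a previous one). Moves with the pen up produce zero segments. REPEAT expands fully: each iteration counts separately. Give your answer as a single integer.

Executing turtle program step by step:
Start: pos=(0,0), heading=0, pen down
FD 4: (0,0) -> (4,0) [heading=0, draw]
FD 3: (4,0) -> (7,0) [heading=0, draw]
FD 16: (7,0) -> (23,0) [heading=0, draw]
REPEAT 6 [
  -- iteration 1/6 --
  PD: pen down
  PD: pen down
  -- iteration 2/6 --
  PD: pen down
  PD: pen down
  -- iteration 3/6 --
  PD: pen down
  PD: pen down
  -- iteration 4/6 --
  PD: pen down
  PD: pen down
  -- iteration 5/6 --
  PD: pen down
  PD: pen down
  -- iteration 6/6 --
  PD: pen down
  PD: pen down
]
LT 90: heading 0 -> 90
RT 180: heading 90 -> 270
LT 270: heading 270 -> 180
FD 15: (23,0) -> (8,0) [heading=180, draw]
Final: pos=(8,0), heading=180, 4 segment(s) drawn
Segments drawn: 4

Answer: 4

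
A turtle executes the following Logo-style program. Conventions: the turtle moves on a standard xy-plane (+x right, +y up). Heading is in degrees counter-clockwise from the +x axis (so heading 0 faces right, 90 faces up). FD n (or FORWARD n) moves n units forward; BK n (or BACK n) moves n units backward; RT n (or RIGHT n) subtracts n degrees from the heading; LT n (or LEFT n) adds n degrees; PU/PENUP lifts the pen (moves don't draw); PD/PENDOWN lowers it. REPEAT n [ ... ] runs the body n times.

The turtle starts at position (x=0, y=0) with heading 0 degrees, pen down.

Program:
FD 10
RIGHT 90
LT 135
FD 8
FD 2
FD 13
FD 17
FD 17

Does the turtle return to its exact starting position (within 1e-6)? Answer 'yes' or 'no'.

Executing turtle program step by step:
Start: pos=(0,0), heading=0, pen down
FD 10: (0,0) -> (10,0) [heading=0, draw]
RT 90: heading 0 -> 270
LT 135: heading 270 -> 45
FD 8: (10,0) -> (15.657,5.657) [heading=45, draw]
FD 2: (15.657,5.657) -> (17.071,7.071) [heading=45, draw]
FD 13: (17.071,7.071) -> (26.263,16.263) [heading=45, draw]
FD 17: (26.263,16.263) -> (38.284,28.284) [heading=45, draw]
FD 17: (38.284,28.284) -> (50.305,40.305) [heading=45, draw]
Final: pos=(50.305,40.305), heading=45, 6 segment(s) drawn

Start position: (0, 0)
Final position: (50.305, 40.305)
Distance = 64.46; >= 1e-6 -> NOT closed

Answer: no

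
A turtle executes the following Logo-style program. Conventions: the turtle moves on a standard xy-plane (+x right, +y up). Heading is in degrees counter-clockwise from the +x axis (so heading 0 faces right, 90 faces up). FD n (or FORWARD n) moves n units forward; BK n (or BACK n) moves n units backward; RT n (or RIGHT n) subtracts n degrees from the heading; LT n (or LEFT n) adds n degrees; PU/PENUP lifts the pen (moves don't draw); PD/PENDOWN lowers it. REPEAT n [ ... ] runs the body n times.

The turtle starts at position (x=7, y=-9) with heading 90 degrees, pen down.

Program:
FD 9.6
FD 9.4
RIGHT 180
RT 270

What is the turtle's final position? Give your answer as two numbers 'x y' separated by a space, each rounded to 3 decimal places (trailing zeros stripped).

Executing turtle program step by step:
Start: pos=(7,-9), heading=90, pen down
FD 9.6: (7,-9) -> (7,0.6) [heading=90, draw]
FD 9.4: (7,0.6) -> (7,10) [heading=90, draw]
RT 180: heading 90 -> 270
RT 270: heading 270 -> 0
Final: pos=(7,10), heading=0, 2 segment(s) drawn

Answer: 7 10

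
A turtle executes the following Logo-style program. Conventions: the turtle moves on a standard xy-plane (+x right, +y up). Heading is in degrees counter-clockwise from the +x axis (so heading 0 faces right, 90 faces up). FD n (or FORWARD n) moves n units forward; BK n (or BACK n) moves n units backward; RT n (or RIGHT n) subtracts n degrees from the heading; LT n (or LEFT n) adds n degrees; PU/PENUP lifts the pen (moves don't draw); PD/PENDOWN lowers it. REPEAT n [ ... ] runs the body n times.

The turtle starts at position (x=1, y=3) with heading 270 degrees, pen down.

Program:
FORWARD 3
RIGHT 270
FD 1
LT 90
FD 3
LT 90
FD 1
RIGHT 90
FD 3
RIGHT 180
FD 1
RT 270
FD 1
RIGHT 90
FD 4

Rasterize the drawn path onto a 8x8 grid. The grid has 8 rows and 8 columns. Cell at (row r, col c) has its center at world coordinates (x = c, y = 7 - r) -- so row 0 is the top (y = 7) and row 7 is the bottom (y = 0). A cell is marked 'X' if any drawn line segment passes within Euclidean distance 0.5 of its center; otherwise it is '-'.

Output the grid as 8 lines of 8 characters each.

Answer: --------
-X------
-XX-----
-XX-----
-XX-----
-XX-----
-XX-----
-XX-----

Derivation:
Segment 0: (1,3) -> (1,0)
Segment 1: (1,0) -> (2,0)
Segment 2: (2,0) -> (2,3)
Segment 3: (2,3) -> (1,3)
Segment 4: (1,3) -> (1,6)
Segment 5: (1,6) -> (1,5)
Segment 6: (1,5) -> (2,5)
Segment 7: (2,5) -> (2,1)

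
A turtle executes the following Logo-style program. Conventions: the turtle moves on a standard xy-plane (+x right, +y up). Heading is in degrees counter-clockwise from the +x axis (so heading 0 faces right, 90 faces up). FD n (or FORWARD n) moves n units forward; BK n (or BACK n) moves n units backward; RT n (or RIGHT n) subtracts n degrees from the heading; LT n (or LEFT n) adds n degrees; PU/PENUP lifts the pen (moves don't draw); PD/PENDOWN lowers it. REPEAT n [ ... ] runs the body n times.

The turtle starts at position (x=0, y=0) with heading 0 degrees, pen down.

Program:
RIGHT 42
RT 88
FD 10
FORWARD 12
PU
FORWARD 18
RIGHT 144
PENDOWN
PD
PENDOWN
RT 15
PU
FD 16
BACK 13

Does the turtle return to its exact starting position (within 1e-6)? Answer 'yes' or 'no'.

Answer: no

Derivation:
Executing turtle program step by step:
Start: pos=(0,0), heading=0, pen down
RT 42: heading 0 -> 318
RT 88: heading 318 -> 230
FD 10: (0,0) -> (-6.428,-7.66) [heading=230, draw]
FD 12: (-6.428,-7.66) -> (-14.141,-16.853) [heading=230, draw]
PU: pen up
FD 18: (-14.141,-16.853) -> (-25.712,-30.642) [heading=230, move]
RT 144: heading 230 -> 86
PD: pen down
PD: pen down
PD: pen down
RT 15: heading 86 -> 71
PU: pen up
FD 16: (-25.712,-30.642) -> (-20.502,-15.513) [heading=71, move]
BK 13: (-20.502,-15.513) -> (-24.735,-27.805) [heading=71, move]
Final: pos=(-24.735,-27.805), heading=71, 2 segment(s) drawn

Start position: (0, 0)
Final position: (-24.735, -27.805)
Distance = 37.215; >= 1e-6 -> NOT closed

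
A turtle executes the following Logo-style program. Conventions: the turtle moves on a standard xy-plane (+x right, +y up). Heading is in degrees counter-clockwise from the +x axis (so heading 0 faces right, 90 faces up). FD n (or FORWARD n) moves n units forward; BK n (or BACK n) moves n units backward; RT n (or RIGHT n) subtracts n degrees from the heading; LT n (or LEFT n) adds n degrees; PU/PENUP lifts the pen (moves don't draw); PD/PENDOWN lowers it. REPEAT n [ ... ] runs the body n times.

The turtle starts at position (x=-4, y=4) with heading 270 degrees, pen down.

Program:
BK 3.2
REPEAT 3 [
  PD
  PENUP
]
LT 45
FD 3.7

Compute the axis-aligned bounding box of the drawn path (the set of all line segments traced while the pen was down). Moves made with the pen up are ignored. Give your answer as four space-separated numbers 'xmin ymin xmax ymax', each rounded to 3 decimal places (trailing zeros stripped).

Answer: -4 4 -4 7.2

Derivation:
Executing turtle program step by step:
Start: pos=(-4,4), heading=270, pen down
BK 3.2: (-4,4) -> (-4,7.2) [heading=270, draw]
REPEAT 3 [
  -- iteration 1/3 --
  PD: pen down
  PU: pen up
  -- iteration 2/3 --
  PD: pen down
  PU: pen up
  -- iteration 3/3 --
  PD: pen down
  PU: pen up
]
LT 45: heading 270 -> 315
FD 3.7: (-4,7.2) -> (-1.384,4.584) [heading=315, move]
Final: pos=(-1.384,4.584), heading=315, 1 segment(s) drawn

Segment endpoints: x in {-4, -4}, y in {4, 7.2}
xmin=-4, ymin=4, xmax=-4, ymax=7.2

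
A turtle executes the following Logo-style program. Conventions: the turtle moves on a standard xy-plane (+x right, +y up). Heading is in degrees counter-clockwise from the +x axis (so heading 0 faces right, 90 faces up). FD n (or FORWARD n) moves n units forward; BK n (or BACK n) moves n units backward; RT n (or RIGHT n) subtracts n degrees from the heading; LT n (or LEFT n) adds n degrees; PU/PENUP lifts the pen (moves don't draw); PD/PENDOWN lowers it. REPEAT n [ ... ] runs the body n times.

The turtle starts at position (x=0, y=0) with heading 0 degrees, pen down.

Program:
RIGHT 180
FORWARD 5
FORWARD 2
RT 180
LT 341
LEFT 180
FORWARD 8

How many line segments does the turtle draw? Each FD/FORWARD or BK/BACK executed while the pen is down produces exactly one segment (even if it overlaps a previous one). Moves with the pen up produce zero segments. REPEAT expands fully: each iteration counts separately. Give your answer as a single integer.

Executing turtle program step by step:
Start: pos=(0,0), heading=0, pen down
RT 180: heading 0 -> 180
FD 5: (0,0) -> (-5,0) [heading=180, draw]
FD 2: (-5,0) -> (-7,0) [heading=180, draw]
RT 180: heading 180 -> 0
LT 341: heading 0 -> 341
LT 180: heading 341 -> 161
FD 8: (-7,0) -> (-14.564,2.605) [heading=161, draw]
Final: pos=(-14.564,2.605), heading=161, 3 segment(s) drawn
Segments drawn: 3

Answer: 3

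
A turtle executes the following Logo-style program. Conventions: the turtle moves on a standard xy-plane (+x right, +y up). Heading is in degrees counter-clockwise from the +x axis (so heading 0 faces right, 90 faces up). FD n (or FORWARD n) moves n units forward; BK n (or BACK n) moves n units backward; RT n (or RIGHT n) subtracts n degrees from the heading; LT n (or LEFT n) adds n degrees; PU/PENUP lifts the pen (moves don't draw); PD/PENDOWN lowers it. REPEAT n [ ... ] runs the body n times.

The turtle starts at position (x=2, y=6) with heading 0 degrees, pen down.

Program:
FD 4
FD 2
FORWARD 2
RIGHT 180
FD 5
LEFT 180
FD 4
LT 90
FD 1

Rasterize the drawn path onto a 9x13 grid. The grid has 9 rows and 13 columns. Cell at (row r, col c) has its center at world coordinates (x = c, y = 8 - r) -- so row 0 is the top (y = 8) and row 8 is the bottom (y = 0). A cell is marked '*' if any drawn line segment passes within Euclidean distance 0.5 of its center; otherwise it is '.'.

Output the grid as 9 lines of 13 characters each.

Answer: .............
.........*...
..*********..
.............
.............
.............
.............
.............
.............

Derivation:
Segment 0: (2,6) -> (6,6)
Segment 1: (6,6) -> (8,6)
Segment 2: (8,6) -> (10,6)
Segment 3: (10,6) -> (5,6)
Segment 4: (5,6) -> (9,6)
Segment 5: (9,6) -> (9,7)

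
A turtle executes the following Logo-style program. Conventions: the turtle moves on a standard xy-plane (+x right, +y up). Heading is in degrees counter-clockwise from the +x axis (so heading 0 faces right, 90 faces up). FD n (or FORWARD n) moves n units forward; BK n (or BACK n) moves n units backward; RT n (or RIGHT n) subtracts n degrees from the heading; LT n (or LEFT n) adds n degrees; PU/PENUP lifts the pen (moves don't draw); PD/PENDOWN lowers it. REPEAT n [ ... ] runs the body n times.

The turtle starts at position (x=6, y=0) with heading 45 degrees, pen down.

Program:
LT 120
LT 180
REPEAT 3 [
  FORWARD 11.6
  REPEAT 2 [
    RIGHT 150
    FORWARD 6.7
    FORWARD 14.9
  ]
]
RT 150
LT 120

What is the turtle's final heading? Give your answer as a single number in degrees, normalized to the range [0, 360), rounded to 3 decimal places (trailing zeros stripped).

Answer: 135

Derivation:
Executing turtle program step by step:
Start: pos=(6,0), heading=45, pen down
LT 120: heading 45 -> 165
LT 180: heading 165 -> 345
REPEAT 3 [
  -- iteration 1/3 --
  FD 11.6: (6,0) -> (17.205,-3.002) [heading=345, draw]
  REPEAT 2 [
    -- iteration 1/2 --
    RT 150: heading 345 -> 195
    FD 6.7: (17.205,-3.002) -> (10.733,-4.736) [heading=195, draw]
    FD 14.9: (10.733,-4.736) -> (-3.659,-8.593) [heading=195, draw]
    -- iteration 2/2 --
    RT 150: heading 195 -> 45
    FD 6.7: (-3.659,-8.593) -> (1.078,-3.855) [heading=45, draw]
    FD 14.9: (1.078,-3.855) -> (11.614,6.681) [heading=45, draw]
  ]
  -- iteration 2/3 --
  FD 11.6: (11.614,6.681) -> (19.817,14.883) [heading=45, draw]
  REPEAT 2 [
    -- iteration 1/2 --
    RT 150: heading 45 -> 255
    FD 6.7: (19.817,14.883) -> (18.083,8.411) [heading=255, draw]
    FD 14.9: (18.083,8.411) -> (14.226,-5.981) [heading=255, draw]
    -- iteration 2/2 --
    RT 150: heading 255 -> 105
    FD 6.7: (14.226,-5.981) -> (12.492,0.491) [heading=105, draw]
    FD 14.9: (12.492,0.491) -> (8.636,14.883) [heading=105, draw]
  ]
  -- iteration 3/3 --
  FD 11.6: (8.636,14.883) -> (5.633,26.088) [heading=105, draw]
  REPEAT 2 [
    -- iteration 1/2 --
    RT 150: heading 105 -> 315
    FD 6.7: (5.633,26.088) -> (10.371,21.35) [heading=315, draw]
    FD 14.9: (10.371,21.35) -> (20.907,10.814) [heading=315, draw]
    -- iteration 2/2 --
    RT 150: heading 315 -> 165
    FD 6.7: (20.907,10.814) -> (14.435,12.548) [heading=165, draw]
    FD 14.9: (14.435,12.548) -> (0.043,16.405) [heading=165, draw]
  ]
]
RT 150: heading 165 -> 15
LT 120: heading 15 -> 135
Final: pos=(0.043,16.405), heading=135, 15 segment(s) drawn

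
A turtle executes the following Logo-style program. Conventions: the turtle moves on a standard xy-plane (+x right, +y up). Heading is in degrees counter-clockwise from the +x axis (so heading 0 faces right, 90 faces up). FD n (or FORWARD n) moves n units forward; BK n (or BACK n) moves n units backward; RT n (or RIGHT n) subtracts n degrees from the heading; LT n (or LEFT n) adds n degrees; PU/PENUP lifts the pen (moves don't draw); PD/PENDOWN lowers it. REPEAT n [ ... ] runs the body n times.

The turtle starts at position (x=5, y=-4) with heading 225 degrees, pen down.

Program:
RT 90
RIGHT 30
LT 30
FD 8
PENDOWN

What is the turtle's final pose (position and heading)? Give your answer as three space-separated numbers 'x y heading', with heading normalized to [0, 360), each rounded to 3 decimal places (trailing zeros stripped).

Answer: -0.657 1.657 135

Derivation:
Executing turtle program step by step:
Start: pos=(5,-4), heading=225, pen down
RT 90: heading 225 -> 135
RT 30: heading 135 -> 105
LT 30: heading 105 -> 135
FD 8: (5,-4) -> (-0.657,1.657) [heading=135, draw]
PD: pen down
Final: pos=(-0.657,1.657), heading=135, 1 segment(s) drawn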